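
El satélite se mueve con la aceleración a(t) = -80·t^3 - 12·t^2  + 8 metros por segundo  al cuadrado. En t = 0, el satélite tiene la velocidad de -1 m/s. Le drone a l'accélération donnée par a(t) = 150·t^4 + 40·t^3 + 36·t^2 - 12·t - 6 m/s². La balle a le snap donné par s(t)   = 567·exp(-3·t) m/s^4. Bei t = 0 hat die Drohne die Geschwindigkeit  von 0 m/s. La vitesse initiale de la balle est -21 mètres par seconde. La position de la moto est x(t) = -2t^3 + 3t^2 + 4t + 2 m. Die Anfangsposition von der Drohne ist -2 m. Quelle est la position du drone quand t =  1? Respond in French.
Nous devons trouver l'intégrale de notre équation de l'accélération a(t) = 150·t^4 + 40·t^3 + 36·t^2 - 12·t - 6 2 fois. En intégrant l'accélération et en utilisant la condition initiale v(0) = 0, nous obtenons v(t) = 2·t·(15·t^4 + 5·t^3 + 6·t^2 - 3·t - 3). La primitive de la vitesse, avec x(0) = -2, donne la position: x(t) = 5·t^6 + 2·t^5 + 3·t^4 - 2·t^3 - 3·t^2 - 2. De l'équation de la position x(t) = 5·t^6 + 2·t^5 + 3·t^4 - 2·t^3 - 3·t^2 - 2, nous substituons t = 1 pour obtenir x = 3.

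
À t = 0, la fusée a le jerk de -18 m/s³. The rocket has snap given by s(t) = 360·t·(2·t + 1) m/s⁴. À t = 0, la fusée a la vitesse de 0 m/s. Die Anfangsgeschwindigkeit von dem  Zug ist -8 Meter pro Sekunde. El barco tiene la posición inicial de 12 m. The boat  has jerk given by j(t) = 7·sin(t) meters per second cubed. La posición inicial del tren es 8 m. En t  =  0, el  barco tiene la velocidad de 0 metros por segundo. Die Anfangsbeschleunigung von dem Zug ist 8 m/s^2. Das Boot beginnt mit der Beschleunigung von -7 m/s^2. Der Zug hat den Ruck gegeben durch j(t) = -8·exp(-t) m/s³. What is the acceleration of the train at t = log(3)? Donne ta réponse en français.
Nous devons intégrer notre équation du jerk j(t) = -8·exp(-t) 1 fois. La primitive du jerk est l'accélération. En utilisant a(0) = 8, nous obtenons a(t) = 8·exp(-t). En utilisant a(t) = 8·exp(-t) et en substituant t = log(3), nous trouvons a = 8/3.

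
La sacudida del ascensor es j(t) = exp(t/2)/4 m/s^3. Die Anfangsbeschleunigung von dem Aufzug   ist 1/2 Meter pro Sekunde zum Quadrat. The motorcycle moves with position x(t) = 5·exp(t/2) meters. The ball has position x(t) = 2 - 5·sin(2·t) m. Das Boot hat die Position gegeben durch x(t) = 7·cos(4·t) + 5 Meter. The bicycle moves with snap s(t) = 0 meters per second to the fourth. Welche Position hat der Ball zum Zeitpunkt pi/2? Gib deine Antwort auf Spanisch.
Usando x(t) = 2 - 5·sin(2·t) y sustituyendo t = pi/2, encontramos x = 2.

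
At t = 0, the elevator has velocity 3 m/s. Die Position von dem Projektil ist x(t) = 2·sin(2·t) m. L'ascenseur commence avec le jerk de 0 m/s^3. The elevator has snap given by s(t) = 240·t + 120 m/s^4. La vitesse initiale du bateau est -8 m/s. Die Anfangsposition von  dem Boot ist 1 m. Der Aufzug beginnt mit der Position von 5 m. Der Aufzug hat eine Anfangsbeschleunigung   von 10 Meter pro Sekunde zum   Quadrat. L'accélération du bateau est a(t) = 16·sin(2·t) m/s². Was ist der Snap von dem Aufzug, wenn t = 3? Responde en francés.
En utilisant s(t) = 240·t + 120 et en substituant t = 3, nous trouvons s = 840.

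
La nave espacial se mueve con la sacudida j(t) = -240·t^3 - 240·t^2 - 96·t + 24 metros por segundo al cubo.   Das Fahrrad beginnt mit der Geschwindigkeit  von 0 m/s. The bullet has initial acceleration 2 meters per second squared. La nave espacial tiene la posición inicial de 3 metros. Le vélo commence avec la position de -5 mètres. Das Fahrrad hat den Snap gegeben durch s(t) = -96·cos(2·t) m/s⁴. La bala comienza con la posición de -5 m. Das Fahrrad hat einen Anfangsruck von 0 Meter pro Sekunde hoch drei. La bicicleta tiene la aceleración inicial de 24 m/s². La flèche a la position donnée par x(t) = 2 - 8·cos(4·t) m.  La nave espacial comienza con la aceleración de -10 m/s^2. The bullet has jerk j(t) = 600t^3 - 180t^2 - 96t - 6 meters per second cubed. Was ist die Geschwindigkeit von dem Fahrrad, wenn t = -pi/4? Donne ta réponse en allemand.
Ausgehend von dem Snap s(t) = -96·cos(2·t), nehmen wir 3 Stammfunktionen. Die Stammfunktion von dem Snap ist der Ruck. Mit j(0) = 0 erhalten wir j(t) = -48·sin(2·t). Die Stammfunktion von dem Ruck, mit a(0) = 24, ergibt die Beschleunigung: a(t) = 24·cos(2·t). Mit ∫a(t)dt und Anwendung von v(0) = 0, finden wir v(t) = 12·sin(2·t). Wir haben die Geschwindigkeit v(t) = 12·sin(2·t). Durch Einsetzen von t = -pi/4: v(-pi/4) = -12.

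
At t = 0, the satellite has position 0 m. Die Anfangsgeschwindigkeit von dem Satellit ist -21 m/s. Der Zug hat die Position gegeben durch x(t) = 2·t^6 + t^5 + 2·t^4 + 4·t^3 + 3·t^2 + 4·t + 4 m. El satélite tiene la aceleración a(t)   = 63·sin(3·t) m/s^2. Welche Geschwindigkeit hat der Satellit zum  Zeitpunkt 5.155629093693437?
Wir müssen unsere Gleichung für die Beschleunigung a(t) = 63·sin(3·t) 1-mal integrieren. Das Integral von der Beschleunigung ist die Geschwindigkeit. Mit v(0) = -21 erhalten wir v(t) = -21·cos(3·t). Mit v(t) = -21·cos(3·t) und Einsetzen von t = 5.155629093693437, finden wir v = 20.3927146020062.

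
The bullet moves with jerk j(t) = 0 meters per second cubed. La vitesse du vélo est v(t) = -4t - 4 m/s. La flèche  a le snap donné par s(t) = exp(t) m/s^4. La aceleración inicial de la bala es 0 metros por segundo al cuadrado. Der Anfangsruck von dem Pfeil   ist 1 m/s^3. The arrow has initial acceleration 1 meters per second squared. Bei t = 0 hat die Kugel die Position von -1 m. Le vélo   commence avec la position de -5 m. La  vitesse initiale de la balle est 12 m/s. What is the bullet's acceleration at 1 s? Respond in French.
Nous devons trouver la primitive de notre équation du jerk j(t) = 0 1 fois. En prenant ∫j(t)dt et en appliquant a(0) = 0, nous trouvons a(t) = 0. Nous avons l'accélération a(t) = 0. En substituant t = 1: a(1) = 0.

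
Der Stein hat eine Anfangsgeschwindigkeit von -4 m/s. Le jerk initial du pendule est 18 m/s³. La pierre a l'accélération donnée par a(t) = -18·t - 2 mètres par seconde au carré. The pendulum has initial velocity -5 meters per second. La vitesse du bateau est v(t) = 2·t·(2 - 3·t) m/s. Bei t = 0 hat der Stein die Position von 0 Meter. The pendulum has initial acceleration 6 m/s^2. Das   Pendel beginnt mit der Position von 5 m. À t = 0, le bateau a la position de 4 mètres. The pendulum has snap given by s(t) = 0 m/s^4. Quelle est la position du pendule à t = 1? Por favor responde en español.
Debemos encontrar la integral de nuestra ecuación del snap s(t) = 0 4 veces. Integrando el snap y usando la condición inicial j(0) = 18, obtenemos j(t) = 18. La integral de la sacudida, con a(0) = 6, da la aceleración: a(t) = 18·t + 6. La antiderivada de la aceleración es la velocidad. Usando v(0) = -5, obtenemos v(t) = 9·t^2 + 6·t - 5. La integral de la velocidad es la posición. Usando x(0) = 5, obtenemos x(t) = 3·t^3 + 3·t^2 - 5·t + 5. De la ecuación de la posición x(t) = 3·t^3 + 3·t^2 - 5·t + 5, sustituimos t = 1 para obtener x = 6.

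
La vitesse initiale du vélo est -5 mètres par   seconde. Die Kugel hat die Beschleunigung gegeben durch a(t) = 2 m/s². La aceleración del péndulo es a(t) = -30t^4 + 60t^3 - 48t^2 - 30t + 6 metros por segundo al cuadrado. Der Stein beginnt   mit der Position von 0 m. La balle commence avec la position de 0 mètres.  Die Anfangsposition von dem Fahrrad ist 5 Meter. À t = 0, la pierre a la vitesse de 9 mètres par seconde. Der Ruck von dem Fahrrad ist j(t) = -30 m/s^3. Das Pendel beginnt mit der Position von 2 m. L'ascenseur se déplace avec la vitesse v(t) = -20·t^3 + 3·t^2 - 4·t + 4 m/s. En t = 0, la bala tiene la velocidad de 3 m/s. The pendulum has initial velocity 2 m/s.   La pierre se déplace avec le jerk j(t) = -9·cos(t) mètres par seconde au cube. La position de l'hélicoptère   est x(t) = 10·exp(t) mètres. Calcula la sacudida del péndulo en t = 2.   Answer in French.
Nous devons dériver notre équation de l'accélération a(t) = -30·t^4 + 60·t^3 - 48·t^2 - 30·t + 6 1 fois. En dérivant l'accélération, nous obtenons le jerk: j(t) = -120·t^3 + 180·t^2 - 96·t - 30. En utilisant j(t) = -120·t^3 + 180·t^2 - 96·t - 30 et en substituant t = 2, nous trouvons j = -462.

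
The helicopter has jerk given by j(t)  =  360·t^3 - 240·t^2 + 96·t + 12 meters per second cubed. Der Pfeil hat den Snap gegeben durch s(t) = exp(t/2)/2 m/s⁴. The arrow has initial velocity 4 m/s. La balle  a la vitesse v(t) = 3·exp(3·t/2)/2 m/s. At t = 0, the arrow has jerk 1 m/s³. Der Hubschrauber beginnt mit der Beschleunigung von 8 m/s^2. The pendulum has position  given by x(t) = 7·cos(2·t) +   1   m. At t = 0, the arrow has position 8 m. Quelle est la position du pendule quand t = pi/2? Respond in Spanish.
Tenemos la posición x(t) = 7·cos(2·t) + 1. Sustituyendo t = pi/2: x(pi/2) = -6.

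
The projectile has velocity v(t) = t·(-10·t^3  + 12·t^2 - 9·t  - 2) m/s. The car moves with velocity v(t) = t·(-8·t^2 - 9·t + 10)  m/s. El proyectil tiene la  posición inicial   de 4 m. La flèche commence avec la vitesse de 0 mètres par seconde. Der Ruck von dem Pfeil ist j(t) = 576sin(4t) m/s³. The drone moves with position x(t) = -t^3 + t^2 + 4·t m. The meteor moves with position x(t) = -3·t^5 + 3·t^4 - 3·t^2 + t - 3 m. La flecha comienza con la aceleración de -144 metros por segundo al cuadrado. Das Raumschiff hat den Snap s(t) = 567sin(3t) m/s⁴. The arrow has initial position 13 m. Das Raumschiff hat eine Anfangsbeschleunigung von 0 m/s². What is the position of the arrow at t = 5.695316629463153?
We must find the antiderivative of our jerk equation j(t) = 576·sin(4·t) 3 times. Finding the antiderivative of j(t) and using a(0) = -144: a(t) = -144·cos(4·t). Finding the antiderivative of a(t) and using v(0) = 0: v(t) = -36·sin(4·t). Taking ∫v(t)dt and applying x(0) = 13, we find x(t) = 9·cos(4·t) + 4. Using x(t) = 9·cos(4·t) + 4 and substituting t = 5.695316629463153, we find x = -2.33385376781320.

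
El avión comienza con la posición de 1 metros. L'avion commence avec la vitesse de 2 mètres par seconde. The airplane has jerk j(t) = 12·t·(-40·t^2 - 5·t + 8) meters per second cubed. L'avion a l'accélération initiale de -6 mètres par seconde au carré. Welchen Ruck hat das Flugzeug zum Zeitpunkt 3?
Aus der Gleichung für den Ruck j(t) = 12·t·(-40·t^2 - 5·t + 8), setzen wir t = 3 ein und erhalten j = -13212.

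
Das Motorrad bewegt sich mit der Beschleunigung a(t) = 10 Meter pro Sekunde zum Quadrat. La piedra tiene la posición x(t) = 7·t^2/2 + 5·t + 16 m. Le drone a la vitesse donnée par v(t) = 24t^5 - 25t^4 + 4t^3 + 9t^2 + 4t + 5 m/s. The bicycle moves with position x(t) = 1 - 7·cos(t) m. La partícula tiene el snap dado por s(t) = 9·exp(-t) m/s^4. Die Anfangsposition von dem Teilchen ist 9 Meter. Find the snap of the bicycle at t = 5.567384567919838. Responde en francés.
Pour résoudre ceci, nous devons prendre 4 dérivées de notre équation de la position x(t) = 1 - 7·cos(t). La dérivée de la position donne la vitesse: v(t) = 7·sin(t). En prenant d/dt de v(t), nous trouvons a(t) = 7·cos(t). En dérivant l'accélération, nous obtenons le jerk: j(t) = -7·sin(t). La dérivée du jerk donne le snap: s(t) = -7·cos(t). De l'équation du snap s(t) = -7·cos(t), nous substituons t = 5.567384567919838 pour obtenir s = -5.28197614410292.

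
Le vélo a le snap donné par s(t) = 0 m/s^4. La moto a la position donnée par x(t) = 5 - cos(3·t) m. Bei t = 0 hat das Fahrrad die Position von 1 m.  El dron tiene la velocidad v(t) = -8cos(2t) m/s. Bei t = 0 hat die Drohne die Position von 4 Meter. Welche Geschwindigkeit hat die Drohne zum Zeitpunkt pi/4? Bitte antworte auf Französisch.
Nous avons la vitesse v(t) = -8·cos(2·t). En substituant t = pi/4: v(pi/4) = 0.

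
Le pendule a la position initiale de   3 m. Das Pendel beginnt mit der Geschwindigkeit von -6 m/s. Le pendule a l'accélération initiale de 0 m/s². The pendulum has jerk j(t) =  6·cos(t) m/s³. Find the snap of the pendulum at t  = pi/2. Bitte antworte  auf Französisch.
Nous devons dériver notre équation du jerk j(t) = 6·cos(t) 1 fois. En dérivant le jerk, nous obtenons le snap: s(t) = -6·sin(t). Nous avons le snap s(t) = -6·sin(t). En substituant t = pi/2: s(pi/2) = -6.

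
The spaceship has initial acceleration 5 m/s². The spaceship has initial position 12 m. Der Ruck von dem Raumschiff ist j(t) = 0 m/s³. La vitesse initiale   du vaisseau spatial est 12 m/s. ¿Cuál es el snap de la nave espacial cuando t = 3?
Para resolver esto, necesitamos tomar 1 derivada de nuestra ecuación de la sacudida j(t) = 0. Tomando d/dt de j(t), encontramos s(t) = 0. Usando s(t) = 0 y sustituyendo t = 3, encontramos s = 0.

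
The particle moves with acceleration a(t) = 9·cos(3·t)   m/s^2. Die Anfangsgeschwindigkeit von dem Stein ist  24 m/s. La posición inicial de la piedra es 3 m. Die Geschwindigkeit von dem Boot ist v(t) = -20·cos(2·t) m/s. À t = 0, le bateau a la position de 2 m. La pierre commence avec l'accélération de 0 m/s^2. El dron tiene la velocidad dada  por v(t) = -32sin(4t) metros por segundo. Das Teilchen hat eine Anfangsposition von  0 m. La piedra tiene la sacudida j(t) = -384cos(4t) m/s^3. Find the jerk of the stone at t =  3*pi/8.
Using j(t) = -384·cos(4·t) and substituting t = 3*pi/8, we find j = 0.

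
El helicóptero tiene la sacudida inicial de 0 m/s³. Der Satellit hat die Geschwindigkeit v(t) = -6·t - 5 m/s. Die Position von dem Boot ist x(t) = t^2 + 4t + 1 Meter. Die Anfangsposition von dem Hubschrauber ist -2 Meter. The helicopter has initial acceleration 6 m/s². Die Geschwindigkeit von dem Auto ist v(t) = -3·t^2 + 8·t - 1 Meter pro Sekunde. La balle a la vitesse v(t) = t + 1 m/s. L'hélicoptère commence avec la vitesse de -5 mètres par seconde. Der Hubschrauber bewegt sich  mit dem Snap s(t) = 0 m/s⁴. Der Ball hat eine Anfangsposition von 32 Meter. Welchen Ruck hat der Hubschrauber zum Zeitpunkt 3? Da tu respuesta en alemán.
Wir müssen die Stammfunktion unserer Gleichung für den Snap s(t) = 0 1-mal finden. Durch Integration von dem Snap und Verwendung der Anfangsbedingung j(0) = 0, erhalten wir j(t) = 0. Wir haben den Ruck j(t) = 0. Durch Einsetzen von t = 3: j(3) = 0.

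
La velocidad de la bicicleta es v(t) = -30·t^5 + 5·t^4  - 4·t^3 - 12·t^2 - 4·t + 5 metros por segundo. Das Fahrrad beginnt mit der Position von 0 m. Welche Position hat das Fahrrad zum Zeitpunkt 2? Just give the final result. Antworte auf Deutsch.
Die Antwort ist -334.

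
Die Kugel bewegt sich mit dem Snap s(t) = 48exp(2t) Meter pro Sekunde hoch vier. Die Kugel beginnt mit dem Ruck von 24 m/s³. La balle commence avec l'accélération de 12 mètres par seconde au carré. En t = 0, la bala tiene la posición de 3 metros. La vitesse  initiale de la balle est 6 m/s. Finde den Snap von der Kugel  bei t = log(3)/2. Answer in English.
Using s(t) = 48·exp(2·t) and substituting t = log(3)/2, we find s = 144.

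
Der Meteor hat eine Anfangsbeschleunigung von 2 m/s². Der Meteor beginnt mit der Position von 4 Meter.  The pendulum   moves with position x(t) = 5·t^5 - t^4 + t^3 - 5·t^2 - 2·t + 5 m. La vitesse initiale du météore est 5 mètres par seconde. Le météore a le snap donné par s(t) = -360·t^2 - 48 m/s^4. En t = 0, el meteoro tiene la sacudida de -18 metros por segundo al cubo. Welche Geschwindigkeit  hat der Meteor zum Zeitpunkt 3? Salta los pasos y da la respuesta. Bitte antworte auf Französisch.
La réponse est -1744.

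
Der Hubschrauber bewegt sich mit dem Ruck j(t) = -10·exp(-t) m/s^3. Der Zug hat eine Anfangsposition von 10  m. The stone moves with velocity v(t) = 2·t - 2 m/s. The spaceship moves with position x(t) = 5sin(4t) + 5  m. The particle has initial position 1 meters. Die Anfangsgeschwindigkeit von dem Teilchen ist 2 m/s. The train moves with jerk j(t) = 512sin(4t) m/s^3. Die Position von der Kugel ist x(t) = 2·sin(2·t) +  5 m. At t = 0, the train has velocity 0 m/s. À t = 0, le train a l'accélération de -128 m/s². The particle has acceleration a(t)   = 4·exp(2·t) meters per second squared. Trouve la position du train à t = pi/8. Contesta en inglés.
To find the answer, we compute 3 antiderivatives of j(t) = 512·sin(4·t). Integrating jerk and using the initial condition a(0) = -128, we get a(t) = -128·cos(4·t). Integrating acceleration and using the initial condition v(0) = 0, we get v(t) = -32·sin(4·t). Taking ∫v(t)dt and applying x(0) = 10, we find x(t) = 8·cos(4·t) + 2. From the given position equation x(t) = 8·cos(4·t) + 2, we substitute t = pi/8 to get x = 2.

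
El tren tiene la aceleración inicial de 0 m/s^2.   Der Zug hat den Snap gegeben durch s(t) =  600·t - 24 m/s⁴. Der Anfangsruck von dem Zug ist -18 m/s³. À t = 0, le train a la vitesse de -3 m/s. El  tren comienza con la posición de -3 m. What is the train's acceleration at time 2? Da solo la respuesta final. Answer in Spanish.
La respuesta es 716.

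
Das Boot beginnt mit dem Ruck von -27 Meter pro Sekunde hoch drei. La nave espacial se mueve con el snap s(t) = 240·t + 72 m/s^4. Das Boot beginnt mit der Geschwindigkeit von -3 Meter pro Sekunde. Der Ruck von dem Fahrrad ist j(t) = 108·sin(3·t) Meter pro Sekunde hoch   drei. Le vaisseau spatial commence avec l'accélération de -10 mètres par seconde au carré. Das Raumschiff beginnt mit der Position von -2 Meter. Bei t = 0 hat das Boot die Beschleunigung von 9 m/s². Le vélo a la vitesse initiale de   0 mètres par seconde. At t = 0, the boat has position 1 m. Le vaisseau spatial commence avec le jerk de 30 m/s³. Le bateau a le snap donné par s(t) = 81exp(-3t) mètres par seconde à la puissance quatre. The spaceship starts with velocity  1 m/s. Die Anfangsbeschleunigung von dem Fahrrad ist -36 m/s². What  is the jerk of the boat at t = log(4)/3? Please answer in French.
Pour résoudre ceci, nous devons prendre 1 primitive de notre équation du snap s(t) = 81·exp(-3·t). En prenant ∫s(t)dt et en appliquant j(0) = -27, nous trouvons j(t) = -27·exp(-3·t). De l'équation du jerk j(t) = -27·exp(-3·t), nous substituons t = log(4)/3 pour obtenir j = -27/4.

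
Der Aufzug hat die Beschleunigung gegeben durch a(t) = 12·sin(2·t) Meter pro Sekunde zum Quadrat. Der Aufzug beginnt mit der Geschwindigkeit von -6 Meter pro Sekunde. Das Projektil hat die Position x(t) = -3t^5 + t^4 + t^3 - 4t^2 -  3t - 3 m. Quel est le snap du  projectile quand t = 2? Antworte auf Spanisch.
Para resolver esto, necesitamos tomar 4 derivadas de nuestra ecuación de la posición x(t) = -3·t^5 + t^4 + t^3 - 4·t^2 - 3·t - 3. Derivando la posición, obtenemos la velocidad: v(t) = -15·t^4 + 4·t^3 + 3·t^2 - 8·t - 3. La derivada de la velocidad da la aceleración: a(t) = -60·t^3 + 12·t^2 + 6·t - 8. Derivando la aceleración, obtenemos la sacudida: j(t) = -180·t^2 + 24·t + 6. Derivando la sacudida, obtenemos el snap: s(t) = 24 - 360·t. Tenemos el snap s(t) = 24 - 360·t. Sustituyendo t = 2: s(2) = -696.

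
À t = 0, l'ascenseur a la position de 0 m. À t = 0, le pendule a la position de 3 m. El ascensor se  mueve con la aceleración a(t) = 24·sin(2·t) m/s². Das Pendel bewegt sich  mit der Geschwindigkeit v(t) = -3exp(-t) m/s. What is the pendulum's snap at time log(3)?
Starting from velocity v(t) = -3·exp(-t), we take 3 derivatives. Differentiating velocity, we get acceleration: a(t) = 3·exp(-t). Taking d/dt of a(t), we find j(t) = -3·exp(-t). Taking d/dt of j(t), we find s(t) = 3·exp(-t). We have snap s(t) = 3·exp(-t). Substituting t = log(3): s(log(3)) = 1.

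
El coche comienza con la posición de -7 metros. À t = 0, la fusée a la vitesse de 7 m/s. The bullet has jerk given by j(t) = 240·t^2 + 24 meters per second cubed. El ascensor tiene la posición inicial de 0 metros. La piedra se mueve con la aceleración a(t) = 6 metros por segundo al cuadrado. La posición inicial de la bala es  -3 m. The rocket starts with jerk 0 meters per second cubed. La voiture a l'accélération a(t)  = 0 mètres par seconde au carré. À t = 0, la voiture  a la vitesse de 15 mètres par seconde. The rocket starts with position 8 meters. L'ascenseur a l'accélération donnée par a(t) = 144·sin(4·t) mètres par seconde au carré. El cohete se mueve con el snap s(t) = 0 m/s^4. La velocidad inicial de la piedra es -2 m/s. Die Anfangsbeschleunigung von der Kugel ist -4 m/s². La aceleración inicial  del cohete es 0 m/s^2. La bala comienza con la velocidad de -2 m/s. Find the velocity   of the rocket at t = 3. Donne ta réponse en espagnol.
Debemos encontrar la integral de nuestra ecuación del snap s(t) = 0 3 veces. Integrando el snap y usando la condición inicial j(0) = 0, obtenemos j(t) = 0. Tomando ∫j(t)dt y aplicando a(0) = 0, encontramos a(t) = 0. Tomando ∫a(t)dt y aplicando v(0) = 7, encontramos v(t) = 7. De la ecuación de la velocidad v(t) = 7, sustituimos t = 3 para obtener v = 7.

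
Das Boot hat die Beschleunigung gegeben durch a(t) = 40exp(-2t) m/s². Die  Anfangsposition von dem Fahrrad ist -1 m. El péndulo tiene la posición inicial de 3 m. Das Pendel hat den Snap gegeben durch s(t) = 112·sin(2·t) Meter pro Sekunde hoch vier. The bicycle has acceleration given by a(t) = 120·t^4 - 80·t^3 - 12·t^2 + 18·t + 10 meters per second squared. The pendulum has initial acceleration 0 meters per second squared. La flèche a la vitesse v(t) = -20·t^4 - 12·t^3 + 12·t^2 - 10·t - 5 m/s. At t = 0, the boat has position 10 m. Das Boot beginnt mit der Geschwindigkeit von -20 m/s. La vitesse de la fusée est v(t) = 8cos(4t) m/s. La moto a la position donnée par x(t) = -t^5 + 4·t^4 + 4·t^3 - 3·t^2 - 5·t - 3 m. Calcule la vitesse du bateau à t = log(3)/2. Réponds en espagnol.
Necesitamos integrar nuestra ecuación de la aceleración a(t) = 40·exp(-2·t) 1 vez. La antiderivada de la aceleración es la velocidad. Usando v(0) = -20, obtenemos v(t) = -20·exp(-2·t). Tenemos la velocidad v(t) = -20·exp(-2·t). Sustituyendo t = log(3)/2: v(log(3)/2) = -20/3.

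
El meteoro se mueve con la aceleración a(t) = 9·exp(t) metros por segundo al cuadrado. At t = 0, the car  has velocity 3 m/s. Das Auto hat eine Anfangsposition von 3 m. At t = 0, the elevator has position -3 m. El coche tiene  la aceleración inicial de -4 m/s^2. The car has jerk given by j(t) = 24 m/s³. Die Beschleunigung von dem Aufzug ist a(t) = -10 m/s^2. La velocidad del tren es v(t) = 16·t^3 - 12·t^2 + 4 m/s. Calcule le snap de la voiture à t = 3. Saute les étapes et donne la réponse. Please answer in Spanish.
La respuesta es 0.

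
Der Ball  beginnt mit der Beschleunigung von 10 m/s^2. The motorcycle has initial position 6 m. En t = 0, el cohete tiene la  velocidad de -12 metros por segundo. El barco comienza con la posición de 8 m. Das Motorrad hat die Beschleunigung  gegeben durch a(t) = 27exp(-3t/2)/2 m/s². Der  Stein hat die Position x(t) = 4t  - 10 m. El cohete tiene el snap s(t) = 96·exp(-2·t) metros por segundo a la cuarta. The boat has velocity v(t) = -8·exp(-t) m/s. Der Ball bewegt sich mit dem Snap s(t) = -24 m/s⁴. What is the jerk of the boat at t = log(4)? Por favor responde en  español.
Para resolver esto, necesitamos tomar 2 derivadas de nuestra ecuación de la velocidad v(t) = -8·exp(-t). Tomando d/dt de v(t), encontramos a(t) = 8·exp(-t). Tomando d/dt de a(t), encontramos j(t) = -8·exp(-t). De la ecuación de la sacudida j(t) = -8·exp(-t), sustituimos t = log(4) para obtener j = -2.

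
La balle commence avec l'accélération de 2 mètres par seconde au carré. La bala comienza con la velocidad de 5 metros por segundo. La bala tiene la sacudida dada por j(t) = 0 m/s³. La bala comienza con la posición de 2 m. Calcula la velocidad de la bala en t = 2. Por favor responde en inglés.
To solve this, we need to take 2 integrals of our jerk equation j(t) = 0. Finding the antiderivative of j(t) and using a(0) = 2: a(t) = 2. Taking ∫a(t)dt and applying v(0) = 5, we find v(t) = 2·t + 5. We have velocity v(t) = 2·t + 5. Substituting t = 2: v(2) = 9.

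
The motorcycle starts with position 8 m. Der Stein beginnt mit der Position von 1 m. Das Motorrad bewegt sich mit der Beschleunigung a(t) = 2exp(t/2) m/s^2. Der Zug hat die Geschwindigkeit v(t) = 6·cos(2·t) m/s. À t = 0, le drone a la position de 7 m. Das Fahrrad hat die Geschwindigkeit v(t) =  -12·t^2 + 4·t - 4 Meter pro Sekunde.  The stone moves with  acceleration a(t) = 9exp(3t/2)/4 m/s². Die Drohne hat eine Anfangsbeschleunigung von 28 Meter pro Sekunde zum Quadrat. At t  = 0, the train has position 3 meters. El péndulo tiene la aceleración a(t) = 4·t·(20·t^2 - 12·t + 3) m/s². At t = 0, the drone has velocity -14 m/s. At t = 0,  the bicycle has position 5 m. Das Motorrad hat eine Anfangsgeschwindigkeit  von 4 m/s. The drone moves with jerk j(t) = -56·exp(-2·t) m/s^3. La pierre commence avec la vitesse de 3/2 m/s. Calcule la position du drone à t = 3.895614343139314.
Pour résoudre ceci, nous devons prendre 3 intégrales de notre équation du jerk j(t) = -56·exp(-2·t). La primitive du jerk, avec a(0) = 28, donne l'accélération: a(t) = 28·exp(-2·t). L'intégrale de l'accélération, avec v(0) = -14, donne la vitesse: v(t) = -14·exp(-2·t). En prenant ∫v(t)dt et en appliquant x(0) = 7, nous trouvons x(t) = 7·exp(-2·t). Nous avons la position x(t) = 7·exp(-2·t). En substituant t = 3.895614343139314: x(3.895614343139314) = 0.00289341290617105.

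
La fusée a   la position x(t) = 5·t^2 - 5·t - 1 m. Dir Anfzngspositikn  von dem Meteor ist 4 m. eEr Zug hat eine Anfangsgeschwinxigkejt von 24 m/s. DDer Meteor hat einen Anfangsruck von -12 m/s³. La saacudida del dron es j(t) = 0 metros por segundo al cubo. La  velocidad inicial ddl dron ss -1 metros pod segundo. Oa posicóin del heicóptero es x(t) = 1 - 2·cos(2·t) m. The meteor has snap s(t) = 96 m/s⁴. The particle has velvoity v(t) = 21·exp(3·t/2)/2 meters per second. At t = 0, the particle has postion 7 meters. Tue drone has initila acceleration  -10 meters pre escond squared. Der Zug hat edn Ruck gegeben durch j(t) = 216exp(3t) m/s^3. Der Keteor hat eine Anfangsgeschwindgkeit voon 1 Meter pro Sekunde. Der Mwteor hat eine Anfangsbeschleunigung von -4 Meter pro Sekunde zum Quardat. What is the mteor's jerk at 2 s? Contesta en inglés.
To find the answer, we compute 1 integral of s(t) = 96. The antiderivative of snap is jerk. Using j(0) = -12, we get j(t) = 96·t - 12. Using j(t) = 96·t - 12 and substituting t = 2, we find j = 180.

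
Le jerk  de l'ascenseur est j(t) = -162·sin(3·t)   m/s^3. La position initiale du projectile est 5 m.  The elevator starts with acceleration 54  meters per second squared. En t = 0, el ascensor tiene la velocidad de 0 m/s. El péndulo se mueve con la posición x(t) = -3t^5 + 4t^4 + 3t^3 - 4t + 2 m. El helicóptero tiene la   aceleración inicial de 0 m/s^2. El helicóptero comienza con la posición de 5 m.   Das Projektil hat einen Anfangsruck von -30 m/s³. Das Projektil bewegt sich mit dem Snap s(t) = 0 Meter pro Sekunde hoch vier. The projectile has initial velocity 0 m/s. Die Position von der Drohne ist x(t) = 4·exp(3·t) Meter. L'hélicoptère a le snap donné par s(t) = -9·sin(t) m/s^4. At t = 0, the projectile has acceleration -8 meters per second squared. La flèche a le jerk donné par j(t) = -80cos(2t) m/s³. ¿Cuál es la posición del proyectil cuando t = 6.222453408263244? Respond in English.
We need to integrate our snap equation s(t) = 0 4 times. Taking ∫s(t)dt and applying j(0) = -30, we find j(t) = -30. Taking ∫j(t)dt and applying a(0) = -8, we find a(t) = -30·t - 8. Finding the integral of a(t) and using v(0) = 0: v(t) = t·(-15·t - 8). Integrating velocity and using the initial condition x(0) = 5, we get x(t) = -5·t^3 - 4·t^2 + 5. We have position x(t) = -5·t^3 - 4·t^2 + 5. Substituting t = 6.222453408263244: x(6.222453408263244) = -1354.50928394213.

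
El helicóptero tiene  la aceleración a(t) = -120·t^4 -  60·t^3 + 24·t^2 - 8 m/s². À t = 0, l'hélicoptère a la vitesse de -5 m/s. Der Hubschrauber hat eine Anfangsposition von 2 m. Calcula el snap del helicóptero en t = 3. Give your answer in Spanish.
Para resolver esto, necesitamos tomar 2 derivadas de nuestra ecuación de la aceleración a(t) = -120·t^4 - 60·t^3 + 24·t^2 - 8. Derivando la aceleración, obtenemos la sacudida: j(t) = -480·t^3 - 180·t^2 + 48·t. Tomando d/dt de j(t), encontramos s(t) = -1440·t^2 - 360·t + 48. Usando s(t) = -1440·t^2 - 360·t + 48 y sustituyendo t = 3, encontramos s = -13992.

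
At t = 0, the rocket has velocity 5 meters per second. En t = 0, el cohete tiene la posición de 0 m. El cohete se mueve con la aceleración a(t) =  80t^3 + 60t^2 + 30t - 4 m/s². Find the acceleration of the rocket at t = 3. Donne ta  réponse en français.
Nous avons l'accélération a(t) = 80·t^3 + 60·t^2 + 30·t - 4. En substituant t = 3: a(3) = 2786.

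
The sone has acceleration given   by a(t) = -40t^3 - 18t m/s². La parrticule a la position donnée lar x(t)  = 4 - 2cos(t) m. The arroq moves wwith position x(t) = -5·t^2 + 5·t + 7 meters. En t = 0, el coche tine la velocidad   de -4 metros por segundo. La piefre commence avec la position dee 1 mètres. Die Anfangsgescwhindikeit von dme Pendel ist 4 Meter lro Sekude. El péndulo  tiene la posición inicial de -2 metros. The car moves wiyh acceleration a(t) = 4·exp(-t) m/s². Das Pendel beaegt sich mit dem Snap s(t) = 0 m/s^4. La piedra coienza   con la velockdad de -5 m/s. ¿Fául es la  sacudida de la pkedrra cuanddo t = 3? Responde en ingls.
Starting from acceleration a(t) = -40·t^3 - 18·t, we take 1 derivative. Differentiating acceleration, we get jerk: j(t) = -120·t^2 - 18. Using j(t) = -120·t^2 - 18 and substituting t = 3, we find j = -1098.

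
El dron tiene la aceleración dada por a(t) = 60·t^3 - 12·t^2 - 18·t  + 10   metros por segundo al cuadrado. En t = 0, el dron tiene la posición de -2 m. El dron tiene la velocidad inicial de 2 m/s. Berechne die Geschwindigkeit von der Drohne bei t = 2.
Um dies zu lösen, müssen wir 1 Stammfunktion unserer Gleichung für die Beschleunigung a(t) = 60·t^3 - 12·t^2 - 18·t + 10 finden. Das Integral von der Beschleunigung ist die Geschwindigkeit. Mit v(0) = 2 erhalten wir v(t) = 15·t^4 - 4·t^3 - 9·t^2 + 10·t + 2. Mit v(t) = 15·t^4 - 4·t^3 - 9·t^2 + 10·t + 2 und Einsetzen von t = 2, finden wir v = 194.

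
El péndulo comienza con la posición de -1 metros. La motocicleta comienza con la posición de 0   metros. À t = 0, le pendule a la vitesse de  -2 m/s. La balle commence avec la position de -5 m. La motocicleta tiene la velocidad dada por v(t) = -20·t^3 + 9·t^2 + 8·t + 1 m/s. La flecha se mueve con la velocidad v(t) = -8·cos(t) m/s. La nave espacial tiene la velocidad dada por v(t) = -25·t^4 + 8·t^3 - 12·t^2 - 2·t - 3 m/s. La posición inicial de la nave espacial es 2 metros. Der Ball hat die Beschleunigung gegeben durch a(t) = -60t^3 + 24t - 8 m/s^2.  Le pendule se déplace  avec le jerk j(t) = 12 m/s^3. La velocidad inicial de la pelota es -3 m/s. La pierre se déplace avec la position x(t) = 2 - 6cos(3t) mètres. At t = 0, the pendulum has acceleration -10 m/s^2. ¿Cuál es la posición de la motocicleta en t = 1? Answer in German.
Um dies zu lösen, müssen wir 1 Integral unserer Gleichung für die Geschwindigkeit v(t) = -20·t^3 + 9·t^2 + 8·t + 1 finden. Durch Integration von der Geschwindigkeit und Verwendung der Anfangsbedingung x(0) = 0, erhalten wir x(t) = -5·t^4 + 3·t^3 + 4·t^2 + t. Aus der Gleichung für die Position x(t) = -5·t^4 + 3·t^3 + 4·t^2 + t, setzen wir t = 1 ein und erhalten x = 3.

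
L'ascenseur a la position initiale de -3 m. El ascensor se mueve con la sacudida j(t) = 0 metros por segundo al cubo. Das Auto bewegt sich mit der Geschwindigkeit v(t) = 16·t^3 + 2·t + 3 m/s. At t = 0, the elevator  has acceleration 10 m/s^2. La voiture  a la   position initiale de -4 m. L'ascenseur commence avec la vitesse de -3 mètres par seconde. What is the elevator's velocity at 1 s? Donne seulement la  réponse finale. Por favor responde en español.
En t = 1, v = 7.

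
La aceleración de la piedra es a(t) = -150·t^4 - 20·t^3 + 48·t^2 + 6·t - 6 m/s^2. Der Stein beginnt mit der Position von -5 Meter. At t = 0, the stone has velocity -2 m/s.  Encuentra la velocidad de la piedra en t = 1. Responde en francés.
Nous devons trouver la primitive de notre équation de l'accélération a(t) = -150·t^4 - 20·t^3 + 48·t^2 + 6·t - 6 1 fois. La primitive de l'accélération, avec v(0) = -2, donne la vitesse: v(t) = -30·t^5 - 5·t^4 + 16·t^3 + 3·t^2 - 6·t - 2. En utilisant v(t) = -30·t^5 - 5·t^4 + 16·t^3 + 3·t^2 - 6·t - 2 et en substituant t = 1, nous trouvons v = -24.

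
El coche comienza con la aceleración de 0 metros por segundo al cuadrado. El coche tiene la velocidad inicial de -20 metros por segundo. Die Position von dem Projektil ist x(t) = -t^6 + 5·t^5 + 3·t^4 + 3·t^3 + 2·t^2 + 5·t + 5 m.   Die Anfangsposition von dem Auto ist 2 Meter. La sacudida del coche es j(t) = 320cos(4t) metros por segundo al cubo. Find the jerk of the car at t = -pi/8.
We have jerk j(t) = 320·cos(4·t). Substituting t = -pi/8: j(-pi/8) = 0.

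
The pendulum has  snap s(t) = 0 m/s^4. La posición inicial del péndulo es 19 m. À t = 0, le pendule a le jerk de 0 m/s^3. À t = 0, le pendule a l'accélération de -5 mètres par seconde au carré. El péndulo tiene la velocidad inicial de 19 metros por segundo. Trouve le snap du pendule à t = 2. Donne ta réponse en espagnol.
De la ecuación del snap s(t) = 0, sustituimos t = 2 para obtener s = 0.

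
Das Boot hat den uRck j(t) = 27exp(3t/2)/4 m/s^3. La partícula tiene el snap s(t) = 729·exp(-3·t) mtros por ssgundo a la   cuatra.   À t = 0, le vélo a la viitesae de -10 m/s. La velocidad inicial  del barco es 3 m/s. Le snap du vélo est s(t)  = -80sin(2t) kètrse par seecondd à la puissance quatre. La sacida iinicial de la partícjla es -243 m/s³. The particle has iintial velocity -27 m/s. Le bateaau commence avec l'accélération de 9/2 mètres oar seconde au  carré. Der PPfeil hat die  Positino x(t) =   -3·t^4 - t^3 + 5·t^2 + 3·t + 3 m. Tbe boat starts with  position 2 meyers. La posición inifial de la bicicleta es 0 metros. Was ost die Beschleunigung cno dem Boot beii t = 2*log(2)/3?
Wir müssen unsere Gleichung für den Ruck j(t) = 27·exp(3·t/2)/4 1-mal integrieren. Durch Integration von dem Ruck und Verwendung der Anfangsbedingung a(0) = 9/2, erhalten wir a(t) = 9·exp(3·t/2)/2. Wir haben die Beschleunigung a(t) = 9·exp(3·t/2)/2. Durch Einsetzen von t = 2*log(2)/3: a(2*log(2)/3) = 9.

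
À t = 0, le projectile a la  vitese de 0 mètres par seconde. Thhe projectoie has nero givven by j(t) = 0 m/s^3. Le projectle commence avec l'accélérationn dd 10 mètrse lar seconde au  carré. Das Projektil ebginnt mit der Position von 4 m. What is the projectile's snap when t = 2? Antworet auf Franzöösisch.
Pour résoudre ceci, nous devons prendre 1 dérivée de notre équation du jerk j(t) = 0. En dérivant le jerk, nous obtenons le snap: s(t) = 0. En utilisant s(t) = 0 et en substituant t = 2, nous trouvons s = 0.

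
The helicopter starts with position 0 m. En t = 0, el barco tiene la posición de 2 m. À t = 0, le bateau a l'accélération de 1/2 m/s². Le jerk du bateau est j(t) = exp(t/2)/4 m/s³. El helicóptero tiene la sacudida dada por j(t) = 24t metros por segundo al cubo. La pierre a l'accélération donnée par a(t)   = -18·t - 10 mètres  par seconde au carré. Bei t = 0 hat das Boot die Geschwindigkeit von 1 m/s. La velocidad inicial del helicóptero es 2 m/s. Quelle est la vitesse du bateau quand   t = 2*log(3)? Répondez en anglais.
We need to integrate our jerk equation j(t) = exp(t/2)/4 2 times. Integrating jerk and using the initial condition a(0) = 1/2, we get a(t) = exp(t/2)/2. Taking ∫a(t)dt and applying v(0) = 1, we find v(t) = exp(t/2). From the given velocity equation v(t) = exp(t/2), we substitute t = 2*log(3) to get v = 3.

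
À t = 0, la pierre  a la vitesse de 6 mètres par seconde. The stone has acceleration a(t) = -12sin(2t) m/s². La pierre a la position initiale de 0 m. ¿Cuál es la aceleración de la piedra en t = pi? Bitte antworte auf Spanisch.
Usando a(t) = -12·sin(2·t) y sustituyendo t = pi, encontramos a = 0.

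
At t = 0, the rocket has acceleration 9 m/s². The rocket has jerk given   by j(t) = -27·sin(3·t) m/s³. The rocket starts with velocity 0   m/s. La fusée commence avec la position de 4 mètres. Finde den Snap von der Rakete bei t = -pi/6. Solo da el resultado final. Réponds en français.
La réponse est 0.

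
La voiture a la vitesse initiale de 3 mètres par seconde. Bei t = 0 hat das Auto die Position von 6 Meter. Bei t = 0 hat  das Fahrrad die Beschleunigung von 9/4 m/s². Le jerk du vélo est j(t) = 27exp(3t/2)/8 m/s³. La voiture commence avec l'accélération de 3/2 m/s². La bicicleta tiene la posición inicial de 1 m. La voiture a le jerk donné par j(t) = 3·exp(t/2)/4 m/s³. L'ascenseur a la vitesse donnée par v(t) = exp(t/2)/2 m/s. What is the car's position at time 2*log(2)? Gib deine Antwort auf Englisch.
To find the answer, we compute 3 antiderivatives of j(t) = 3·exp(t/2)/4. Finding the integral of j(t) and using a(0) = 3/2: a(t) = 3·exp(t/2)/2. Taking ∫a(t)dt and applying v(0) = 3, we find v(t) = 3·exp(t/2). The antiderivative of velocity, with x(0) = 6, gives position: x(t) = 6·exp(t/2). We have position x(t) = 6·exp(t/2). Substituting t = 2*log(2): x(2*log(2)) = 12.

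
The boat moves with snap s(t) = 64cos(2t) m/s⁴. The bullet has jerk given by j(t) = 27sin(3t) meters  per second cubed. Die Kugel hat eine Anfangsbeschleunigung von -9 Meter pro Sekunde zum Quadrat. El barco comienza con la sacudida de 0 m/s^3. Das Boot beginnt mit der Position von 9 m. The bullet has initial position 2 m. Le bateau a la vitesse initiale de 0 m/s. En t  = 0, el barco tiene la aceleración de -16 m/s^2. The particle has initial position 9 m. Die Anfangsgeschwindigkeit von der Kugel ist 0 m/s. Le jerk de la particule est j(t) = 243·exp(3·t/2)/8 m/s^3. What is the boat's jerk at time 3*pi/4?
We need to integrate our snap equation s(t) = 64·cos(2·t) 1 time. Integrating snap and using the initial condition j(0) = 0, we get j(t) = 32·sin(2·t). We have jerk j(t) = 32·sin(2·t). Substituting t = 3*pi/4: j(3*pi/4) = -32.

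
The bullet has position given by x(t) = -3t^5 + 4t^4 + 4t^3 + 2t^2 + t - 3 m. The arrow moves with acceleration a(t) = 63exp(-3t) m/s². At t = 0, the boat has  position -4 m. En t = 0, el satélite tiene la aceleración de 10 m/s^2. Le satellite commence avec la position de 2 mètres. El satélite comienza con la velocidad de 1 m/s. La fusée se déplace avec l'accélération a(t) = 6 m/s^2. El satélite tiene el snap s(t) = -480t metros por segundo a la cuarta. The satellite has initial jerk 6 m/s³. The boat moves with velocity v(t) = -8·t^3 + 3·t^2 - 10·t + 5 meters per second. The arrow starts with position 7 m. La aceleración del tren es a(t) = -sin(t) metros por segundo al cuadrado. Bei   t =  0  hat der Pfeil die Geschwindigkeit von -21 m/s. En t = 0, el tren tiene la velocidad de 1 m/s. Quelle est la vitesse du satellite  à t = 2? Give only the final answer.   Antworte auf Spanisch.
v(2) = -287.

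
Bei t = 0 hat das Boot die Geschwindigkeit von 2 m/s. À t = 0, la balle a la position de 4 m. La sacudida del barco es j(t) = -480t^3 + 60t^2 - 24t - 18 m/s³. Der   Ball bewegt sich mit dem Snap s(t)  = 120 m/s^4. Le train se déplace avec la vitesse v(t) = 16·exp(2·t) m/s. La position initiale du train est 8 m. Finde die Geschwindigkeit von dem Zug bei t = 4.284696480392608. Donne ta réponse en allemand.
Wir haben die Geschwindigkeit v(t) = 16·exp(2·t). Durch Einsetzen von t = 4.284696480392608: v(4.284696480392608) = 84286.8956592878.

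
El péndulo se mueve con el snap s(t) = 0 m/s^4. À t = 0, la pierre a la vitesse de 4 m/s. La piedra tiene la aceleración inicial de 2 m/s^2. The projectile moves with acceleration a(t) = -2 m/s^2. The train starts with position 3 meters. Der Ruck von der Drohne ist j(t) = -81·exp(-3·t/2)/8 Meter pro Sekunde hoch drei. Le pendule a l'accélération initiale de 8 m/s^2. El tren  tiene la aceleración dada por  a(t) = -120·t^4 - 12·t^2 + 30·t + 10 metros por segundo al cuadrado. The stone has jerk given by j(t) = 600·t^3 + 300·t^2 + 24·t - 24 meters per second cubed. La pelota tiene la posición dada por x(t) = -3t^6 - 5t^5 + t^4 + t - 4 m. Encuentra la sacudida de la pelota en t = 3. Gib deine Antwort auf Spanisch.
Partiendo de la posición x(t) = -3·t^6 - 5·t^5 + t^4 + t - 4, tomamos 3 derivadas. Derivando la posición, obtenemos la velocidad: v(t) = -18·t^5 - 25·t^4 + 4·t^3 + 1. Derivando la velocidad, obtenemos la aceleración: a(t) = -90·t^4 - 100·t^3 + 12·t^2. La derivada de la aceleración da la sacudida: j(t) = -360·t^3 - 300·t^2 + 24·t. Tenemos la sacudida j(t) = -360·t^3 - 300·t^2 + 24·t. Sustituyendo t = 3: j(3) = -12348.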